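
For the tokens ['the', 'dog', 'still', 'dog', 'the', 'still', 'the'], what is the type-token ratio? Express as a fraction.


Tokens: 7
Unique types: ('dog', 'still', 'the') = 3
TTR = 3/7
Already in lowest terms.

3/7


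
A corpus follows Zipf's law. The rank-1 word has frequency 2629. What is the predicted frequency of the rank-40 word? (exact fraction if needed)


Zipf's law: freq(rank) = f1 / rank
f1 = 2629, rank = 40
freq = 2629 / 40
GCD(2629, 40) = 1
Simplified: 2629/40

2629/40


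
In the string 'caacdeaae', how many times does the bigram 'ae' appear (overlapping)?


Scanning 'caacdeaae' for bigram 'ae':
  Position 0: 'ca' -> no
  Position 1: 'aa' -> no
  Position 2: 'ac' -> no
  Position 3: 'cd' -> no
  Position 4: 'de' -> no
  Position 5: 'ea' -> no
  Position 6: 'aa' -> no
  Position 7: 'ae' -> MATCH
Total matches: 1

1


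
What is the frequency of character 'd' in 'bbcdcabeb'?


Scanning 'bbcdcabeb' for 'd':
  Position 3: 'd' -> MATCH (count: 1)
Total occurrences of 'd': 1

1


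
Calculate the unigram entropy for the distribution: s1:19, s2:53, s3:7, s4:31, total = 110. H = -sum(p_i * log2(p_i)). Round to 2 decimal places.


Computing entropy H = -sum(p_i * log2(p_i)):
  s1: p = 19/110 = 0.1727, -p*log2(p) = 0.4376
  s2: p = 53/110 = 0.4818, -p*log2(p) = 0.5076
  s3: p = 7/110 = 0.0636, -p*log2(p) = 0.2529
  s4: p = 31/110 = 0.2818, -p*log2(p) = 0.5149
H = sum of terms = 1.7130
Rounded to 2 decimals: 1.71

1.71


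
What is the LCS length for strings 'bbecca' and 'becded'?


DP table for LCS of 'bbecca' and 'becded':
       b  e  c  d  e  d
    0  0  0  0  0  0  0
  b 0  1  1  1  1  1  1
  b 0  1  1  1  1  1  1
  e 0  1  2  2  2  2  2
  c 0  1  2  3  3  3  3
  c 0  1  2  3  3  3  3
  a 0  1  2  3  3  3  3
LCS: 'bec'
LCS length = 3

3


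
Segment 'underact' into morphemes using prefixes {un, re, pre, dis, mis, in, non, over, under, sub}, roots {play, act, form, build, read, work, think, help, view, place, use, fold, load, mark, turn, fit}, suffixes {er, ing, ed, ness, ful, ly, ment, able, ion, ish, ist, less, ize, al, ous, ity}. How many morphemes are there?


Segmenting 'underact' against the inventory:
  'under' -> prefix (morpheme 1)
  'act' -> root (morpheme 2)
Total morphemes: 2

2


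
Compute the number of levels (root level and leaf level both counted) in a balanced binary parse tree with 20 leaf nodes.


In a balanced binary tree with n leaves the deepest leaf is ceil(log2(n)) edges below the root,
so counting node levels inclusive of root and leaves gives ceil(log2(n)) + 1 levels.
log2(20) = 4.3219
ceil(4.3219) = 5
levels = 5 + 1 = 6

6


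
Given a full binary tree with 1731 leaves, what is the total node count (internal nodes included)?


Leaf nodes (terminals): 1731
Internal nodes = n - 1 = 1731 - 1 = 1730
Total = leaves + internal = 1731 + 1730 = 3461

3461


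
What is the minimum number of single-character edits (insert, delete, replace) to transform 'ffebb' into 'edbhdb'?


Building DP table for s1='ffebb' (len 5) and s2='edbhdb' (len 6):
       e  d  b  h  d  b
    0  1  2  3  4  5  6
  f 1  1  2  3  4  5  6
  f 2  2  2  3  4  5  6
  e 3  2  3  3  4  5  6
  b 4  3  3  3  4  5  5
  b 5  4  4  3  4  5  5
Edit distance = dp[5][6] = 5

5


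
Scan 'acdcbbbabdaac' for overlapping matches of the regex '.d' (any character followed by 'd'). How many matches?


Pattern: .d means any character followed by 'd'.
Scanning 'acdcbbbabdaac' position-by-position:
  Pos 0: window 'ac' -> no
  Pos 1: window 'cd' -> MATCH
  Pos 2: window 'dc' -> no
  Pos 3: window 'cb' -> no
  Pos 4: window 'bb' -> no
  Pos 5: window 'bb' -> no
  Pos 6: window 'ba' -> no
  Pos 7: window 'ab' -> no
  Pos 8: window 'bd' -> MATCH
  Pos 9: window 'da' -> no
  Pos 10: window 'aa' -> no
  Pos 11: window 'ac' -> no
  Pos 12: window 'c' -> no
Total matches: 2

2


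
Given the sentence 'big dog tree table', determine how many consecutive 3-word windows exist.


Word trigrams from [4] words:
  Trigram 1: (big dog tree)
  Trigram 2: (dog tree table)
Total word trigrams: 4 - 2 = 2

2


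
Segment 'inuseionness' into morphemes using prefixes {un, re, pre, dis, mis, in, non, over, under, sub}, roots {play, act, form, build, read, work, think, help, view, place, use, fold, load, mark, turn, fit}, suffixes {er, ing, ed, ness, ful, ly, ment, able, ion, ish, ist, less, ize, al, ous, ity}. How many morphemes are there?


Segmenting 'inuseionness' against the inventory:
  'in' -> prefix (morpheme 1)
  'use' -> root (morpheme 2)
  'ion' -> suffix (morpheme 3)
  'ness' -> suffix (morpheme 4)
Total morphemes: 4

4


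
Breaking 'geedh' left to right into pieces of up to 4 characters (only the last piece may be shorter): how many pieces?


'geedh' has 5 characters.
Chunking with max size 4:
  Chunk 1: 'geed' (positions 0-3)
  Chunk 2: 'h' (positions 4-4)
Total chunks: ceil(5 / 4) = 2

2


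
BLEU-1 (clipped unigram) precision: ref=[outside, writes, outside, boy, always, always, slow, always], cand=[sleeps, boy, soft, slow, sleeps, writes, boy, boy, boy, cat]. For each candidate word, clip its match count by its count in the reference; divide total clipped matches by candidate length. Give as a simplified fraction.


Reference word counts: {'always': 3, 'boy': 1, 'outside': 2, 'slow': 1, 'writes': 1}
Checking each candidate word (with clipping):
  'sleeps' -> not in reference -> no match (matches: 0)
  'boy' -> in reference (ref count 1, used 1/1) -> match (matches: 1)
  'soft' -> not in reference -> no match (matches: 1)
  'slow' -> in reference (ref count 1, used 1/1) -> match (matches: 2)
  'sleeps' -> not in reference -> no match (matches: 2)
  'writes' -> in reference (ref count 1, used 1/1) -> match (matches: 3)
  'boy' -> ref count 1 already used up (1/1) -> clipped, no match (matches: 3)
  'boy' -> ref count 1 already used up (1/1) -> clipped, no match (matches: 3)
  'boy' -> ref count 1 already used up (1/1) -> clipped, no match (matches: 3)
  'cat' -> not in reference -> no match (matches: 3)
Clipped matches: 3, Candidate length: 10
Precision = 3/10

3/10


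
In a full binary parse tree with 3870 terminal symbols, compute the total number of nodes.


Leaf nodes (terminals): 3870
Internal nodes = n - 1 = 3870 - 1 = 3869
Total = leaves + internal = 3870 + 3869 = 7739

7739


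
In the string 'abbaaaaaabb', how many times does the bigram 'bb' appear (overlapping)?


Scanning 'abbaaaaaabb' for bigram 'bb':
  Position 0: 'ab' -> no
  Position 1: 'bb' -> MATCH
  Position 2: 'ba' -> no
  Position 3: 'aa' -> no
  Position 4: 'aa' -> no
  Position 5: 'aa' -> no
  Position 6: 'aa' -> no
  Position 7: 'aa' -> no
  Position 8: 'ab' -> no
  Position 9: 'bb' -> MATCH
Total matches: 2

2


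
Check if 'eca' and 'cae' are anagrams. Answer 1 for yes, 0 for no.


Sort characters of 'eca': 'ace'
Sort characters of 'cae': 'ace'
Sorted forms match -> they ARE anagrams
Result: 1

1


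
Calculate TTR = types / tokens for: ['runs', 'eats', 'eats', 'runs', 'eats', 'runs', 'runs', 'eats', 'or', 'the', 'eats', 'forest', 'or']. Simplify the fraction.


Tokens: 13
Unique types: ('eats', 'forest', 'or', 'runs', 'the') = 5
TTR = 5/13
Already in lowest terms.

5/13


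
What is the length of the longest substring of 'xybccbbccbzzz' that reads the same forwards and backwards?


Scanning 'xybccbbccbzzz' for palindromic substrings.
Substring at positions 2-9: 'bccbbccb'.
Check: reverse('bccbbccb') = 'bccbbccb' -> palindrome confirmed.
Neighbouring characters ('y' / 'z') break symmetry, so it cannot extend further.
No longer palindromic substring exists; longest length = 8

8


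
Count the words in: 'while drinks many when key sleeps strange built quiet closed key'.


Counting words by splitting on spaces:
  Word 1: 'while'
  Word 2: 'drinks'
  Word 3: 'many'
  Word 4: 'when'
  Word 5: 'key'
  Word 6: 'sleeps'
  Word 7: 'strange'
  Word 8: 'built'
  Word 9: 'quiet'
  Word 10: 'closed'
  Word 11: 'key'
Total words: 11

11


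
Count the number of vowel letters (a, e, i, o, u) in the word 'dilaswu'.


Scanning each character of 'dilaswu':
  Position 1: 'd' -> consonant (running count: 0)
  Position 2: 'i' -> vowel (running count: 1)
  Position 3: 'l' -> consonant (running count: 1)
  Position 4: 'a' -> vowel (running count: 2)
  Position 5: 's' -> consonant (running count: 2)
  Position 6: 'w' -> consonant (running count: 2)
  Position 7: 'u' -> vowel (running count: 3)
Total vowels: 3

3


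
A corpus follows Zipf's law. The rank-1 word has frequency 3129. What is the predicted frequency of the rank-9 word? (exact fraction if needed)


Zipf's law: freq(rank) = f1 / rank
f1 = 3129, rank = 9
freq = 3129 / 9
GCD(3129, 9) = 3
Simplified: 1043/3

1043/3


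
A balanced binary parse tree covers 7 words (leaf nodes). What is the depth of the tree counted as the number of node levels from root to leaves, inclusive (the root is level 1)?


In a balanced binary tree with n leaves the deepest leaf is ceil(log2(n)) edges below the root,
so counting node levels inclusive of root and leaves gives ceil(log2(n)) + 1 levels.
log2(7) = 2.8074
ceil(2.8074) = 3
levels = 3 + 1 = 4

4


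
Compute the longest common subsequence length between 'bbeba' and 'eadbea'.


DP table for LCS of 'bbeba' and 'eadbea':
       e  a  d  b  e  a
    0  0  0  0  0  0  0
  b 0  0  0  0  1  1  1
  b 0  0  0  0  1  1  1
  e 0  1  1  1  1  2  2
  b 0  1  1  1  2  2  2
  a 0  1  2  2  2  2  3
LCS: 'bea'
LCS length = 3

3


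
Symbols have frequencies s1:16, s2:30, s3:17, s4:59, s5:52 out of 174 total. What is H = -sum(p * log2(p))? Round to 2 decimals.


Computing entropy H = -sum(p_i * log2(p_i)):
  s1: p = 16/174 = 0.0920, -p*log2(p) = 0.3166
  s2: p = 30/174 = 0.1724, -p*log2(p) = 0.4373
  s3: p = 17/174 = 0.0977, -p*log2(p) = 0.3278
  s4: p = 59/174 = 0.3391, -p*log2(p) = 0.5291
  s5: p = 52/174 = 0.2989, -p*log2(p) = 0.5207
H = sum of terms = 2.1315
Rounded to 2 decimals: 2.13

2.13


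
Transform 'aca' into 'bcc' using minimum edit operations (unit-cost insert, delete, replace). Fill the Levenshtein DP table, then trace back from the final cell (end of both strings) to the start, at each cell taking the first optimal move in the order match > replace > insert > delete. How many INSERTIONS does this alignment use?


Edit distance = 2. Backtracking from cell (3, 3) with preference match > replace > insert > delete,
then listing the resulting alignment 'aca' -> 'bcc' left to right:
  Step 1: replace a->b
  Step 2: keep 'c'
  Step 3: replace a->c
Total insertions: 0

0


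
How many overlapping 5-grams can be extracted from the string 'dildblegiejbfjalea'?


String 'dildblegiejbfjalea' has length L = 18.
Number of overlapping n-grams = L - n + 1
Substituting: 18 - 5 + 1 = 14

14


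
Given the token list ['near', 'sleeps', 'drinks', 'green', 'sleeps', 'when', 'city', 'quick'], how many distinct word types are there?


Listing all tokens and tracking unique types:
  Token 1: 'near' -> NEW (unique so far: 1)
  Token 2: 'sleeps' -> NEW (unique so far: 2)
  Token 3: 'drinks' -> NEW (unique so far: 3)
  Token 4: 'green' -> NEW (unique so far: 4)
  Token 5: 'sleeps' -> duplicate (unique so far: 4)
  Token 6: 'when' -> NEW (unique so far: 5)
  Token 7: 'city' -> NEW (unique so far: 6)
  Token 8: 'quick' -> NEW (unique so far: 7)
Unique types: ('city', 'drinks', 'green', 'near', 'quick', 'sleeps', 'when')
Vocabulary size: 7

7


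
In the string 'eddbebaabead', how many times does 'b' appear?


Scanning 'eddbebaabead' for 'b':
  Position 3: 'b' -> MATCH (count: 1)
  Position 5: 'b' -> MATCH (count: 2)
  Position 8: 'b' -> MATCH (count: 3)
Total occurrences of 'b': 3

3


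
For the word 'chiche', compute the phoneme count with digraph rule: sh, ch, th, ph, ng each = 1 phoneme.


Parsing 'chiche' greedily, digraphs first:
  'ch' -> digraph (1 consonant phoneme) (phonemes so far: 1)
  'i' -> vowel phoneme (phonemes so far: 2)
  'ch' -> digraph (1 consonant phoneme) (phonemes so far: 3)
  'e' -> vowel phoneme (phonemes so far: 4)
Total phonemes: 4

4


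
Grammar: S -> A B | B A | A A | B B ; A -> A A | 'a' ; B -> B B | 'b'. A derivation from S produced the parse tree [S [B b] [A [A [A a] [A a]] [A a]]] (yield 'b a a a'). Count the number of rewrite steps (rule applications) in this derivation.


Every bracketed nonterminal node [X ...] in the tree is produced by exactly one rule application.
Reading the tree off as a leftmost derivation:
  Step 1: S  =>  B A   (applied S -> B A)
  Step 2: B A  =>  b A   (applied B -> b)
  Step 3: b A  =>  b A A   (applied A -> A A)
  Step 4: b A A  =>  b A A A   (applied A -> A A)
  Step 5: b A A A  =>  b a A A   (applied A -> a)
  Step 6: b a A A  =>  b a a A   (applied A -> a)
  Step 7: b a a A  =>  b a a a   (applied A -> a)
Final yield: b a a a
Total rewrite steps: 7

7


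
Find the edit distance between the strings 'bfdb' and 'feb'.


Building DP table for s1='bfdb' (len 4) and s2='feb' (len 3):
       f  e  b
    0  1  2  3
  b 1  1  2  2
  f 2  1  2  3
  d 3  2  2  3
  b 4  3  3  2
Edit distance = dp[4][3] = 2

2


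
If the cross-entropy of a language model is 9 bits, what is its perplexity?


Perplexity formula: PP = 2^H
H = 9
PP = 2^9
PP = 2^9 = 512

512


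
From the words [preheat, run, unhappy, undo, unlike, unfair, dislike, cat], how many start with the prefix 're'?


Checking each word for prefix 're':
  'preheat' -> no (count: 0)
  'run' -> no (count: 0)
  'unhappy' -> no (count: 0)
  'undo' -> no (count: 0)
  'unlike' -> no (count: 0)
  'unfair' -> no (count: 0)
  'dislike' -> no (count: 0)
  'cat' -> no (count: 0)
Total with prefix 're': 0

0


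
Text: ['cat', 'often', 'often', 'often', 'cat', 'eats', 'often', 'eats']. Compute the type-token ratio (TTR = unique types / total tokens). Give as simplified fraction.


Tokens: 8
Unique types: ('cat', 'eats', 'often') = 3
TTR = 3/8
Already in lowest terms.

3/8


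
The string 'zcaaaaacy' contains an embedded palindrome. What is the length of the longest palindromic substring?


Scanning 'zcaaaaacy' for palindromic substrings.
Substring at positions 1-7: 'caaaaac'.
Check: reverse('caaaaac') = 'caaaaac' -> palindrome confirmed.
Neighbouring characters ('z' / 'y') break symmetry, so it cannot extend further.
No longer palindromic substring exists; longest length = 7

7


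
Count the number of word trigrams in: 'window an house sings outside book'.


Word trigrams from [6] words:
  Trigram 1: (window an house)
  Trigram 2: (an house sings)
  Trigram 3: (house sings outside)
  Trigram 4: (sings outside book)
Total word trigrams: 6 - 2 = 4

4


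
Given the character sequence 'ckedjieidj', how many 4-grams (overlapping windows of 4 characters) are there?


String 'ckedjieidj' has length L = 10.
Number of overlapping n-grams = L - n + 1
Substituting: 10 - 4 + 1 = 7

7


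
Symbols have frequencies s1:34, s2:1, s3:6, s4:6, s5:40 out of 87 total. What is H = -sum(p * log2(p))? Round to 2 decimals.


Computing entropy H = -sum(p_i * log2(p_i)):
  s1: p = 34/87 = 0.3908, -p*log2(p) = 0.5297
  s2: p = 1/87 = 0.0115, -p*log2(p) = 0.0741
  s3: p = 6/87 = 0.0690, -p*log2(p) = 0.2661
  s4: p = 6/87 = 0.0690, -p*log2(p) = 0.2661
  s5: p = 40/87 = 0.4598, -p*log2(p) = 0.5154
H = sum of terms = 1.6514
Rounded to 2 decimals: 1.65

1.65


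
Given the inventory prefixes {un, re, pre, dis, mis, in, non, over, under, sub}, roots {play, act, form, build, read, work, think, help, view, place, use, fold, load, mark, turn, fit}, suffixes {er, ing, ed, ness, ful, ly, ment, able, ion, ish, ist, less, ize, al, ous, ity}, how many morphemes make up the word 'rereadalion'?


Segmenting 'rereadalion' against the inventory:
  're' -> prefix (morpheme 1)
  'read' -> root (morpheme 2)
  'al' -> suffix (morpheme 3)
  'ion' -> suffix (morpheme 4)
Total morphemes: 4

4


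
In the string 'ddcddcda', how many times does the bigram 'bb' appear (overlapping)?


Scanning 'ddcddcda' for bigram 'bb':
  Position 0: 'dd' -> no
  Position 1: 'dc' -> no
  Position 2: 'cd' -> no
  Position 3: 'dd' -> no
  Position 4: 'dc' -> no
  Position 5: 'cd' -> no
  Position 6: 'da' -> no
Total matches: 0

0


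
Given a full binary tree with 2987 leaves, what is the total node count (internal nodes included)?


Leaf nodes (terminals): 2987
Internal nodes = n - 1 = 2987 - 1 = 2986
Total = leaves + internal = 2987 + 2986 = 5973

5973


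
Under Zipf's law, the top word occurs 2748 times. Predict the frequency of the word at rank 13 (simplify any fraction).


Zipf's law: freq(rank) = f1 / rank
f1 = 2748, rank = 13
freq = 2748 / 13
GCD(2748, 13) = 1
Simplified: 2748/13

2748/13


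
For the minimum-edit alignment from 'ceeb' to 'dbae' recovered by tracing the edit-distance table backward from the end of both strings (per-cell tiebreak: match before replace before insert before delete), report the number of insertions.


Edit distance = 4. Backtracking from cell (4, 4) with preference match > replace > insert > delete,
then listing the resulting alignment 'ceeb' -> 'dbae' left to right:
  Step 1: replace c->d
  Step 2: replace e->b
  Step 3: replace e->a
  Step 4: replace b->e
Total insertions: 0

0


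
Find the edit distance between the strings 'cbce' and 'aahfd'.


Building DP table for s1='cbce' (len 4) and s2='aahfd' (len 5):
       a  a  h  f  d
    0  1  2  3  4  5
  c 1  1  2  3  4  5
  b 2  2  2  3  4  5
  c 3  3  3  3  4  5
  e 4  4  4  4  4  5
Edit distance = dp[4][5] = 5

5


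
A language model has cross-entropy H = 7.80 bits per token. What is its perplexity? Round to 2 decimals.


Perplexity formula: PP = 2^H
H = 7.80
PP = 2^7.80
Decompose: 2^7.80 = 2^7 * 2^0.80
2^7 = 128, 2^0.80 ~ 1.7411011
PP ~ 128 * 1.7411011 = 222.8609408
Rounded to 2 decimals: 222.86

222.86


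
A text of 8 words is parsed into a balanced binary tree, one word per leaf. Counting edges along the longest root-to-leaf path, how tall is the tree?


In a balanced binary tree with n leaves the deepest leaf is ceil(log2(n)) edges below the root.
log2(8) = 3.0000
ceil(3.0000) = 3
height (edges) = 3

3


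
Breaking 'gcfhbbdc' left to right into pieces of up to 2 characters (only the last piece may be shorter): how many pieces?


'gcfhbbdc' has 8 characters.
Chunking with max size 2:
  Chunk 1: 'gc' (positions 0-1)
  Chunk 2: 'fh' (positions 2-3)
  Chunk 3: 'bb' (positions 4-5)
  Chunk 4: 'dc' (positions 6-7)
Total chunks: ceil(8 / 2) = 4

4


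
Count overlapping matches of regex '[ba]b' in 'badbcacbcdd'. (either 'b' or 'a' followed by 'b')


Pattern: [ba]b means either 'b' or 'a' followed by 'b'.
Scanning 'badbcacbcdd' position-by-position:
  Pos 0: window 'ba' -> no
  Pos 1: window 'ad' -> no
  Pos 2: window 'db' -> no
  Pos 3: window 'bc' -> no
  Pos 4: window 'ca' -> no
  Pos 5: window 'ac' -> no
  Pos 6: window 'cb' -> no
  Pos 7: window 'bc' -> no
  Pos 8: window 'cd' -> no
  Pos 9: window 'dd' -> no
  Pos 10: window 'd' -> no
Total matches: 0

0


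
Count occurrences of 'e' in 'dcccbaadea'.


Scanning 'dcccbaadea' for 'e':
  Position 8: 'e' -> MATCH (count: 1)
Total occurrences of 'e': 1

1


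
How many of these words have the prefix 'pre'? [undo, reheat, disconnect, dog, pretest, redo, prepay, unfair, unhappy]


Checking each word for prefix 'pre':
  'undo' -> no (count: 0)
  'reheat' -> no (count: 0)
  'disconnect' -> no (count: 0)
  'dog' -> no (count: 0)
  'pretest' -> YES, starts with 'pre' (count: 1)
  'redo' -> no (count: 1)
  'prepay' -> YES, starts with 'pre' (count: 2)
  'unfair' -> no (count: 2)
  'unhappy' -> no (count: 2)
Total with prefix 'pre': 2

2


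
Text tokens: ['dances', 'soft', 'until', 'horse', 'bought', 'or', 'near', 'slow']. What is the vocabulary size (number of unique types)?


Listing all tokens and tracking unique types:
  Token 1: 'dances' -> NEW (unique so far: 1)
  Token 2: 'soft' -> NEW (unique so far: 2)
  Token 3: 'until' -> NEW (unique so far: 3)
  Token 4: 'horse' -> NEW (unique so far: 4)
  Token 5: 'bought' -> NEW (unique so far: 5)
  Token 6: 'or' -> NEW (unique so far: 6)
  Token 7: 'near' -> NEW (unique so far: 7)
  Token 8: 'slow' -> NEW (unique so far: 8)
Unique types: ('bought', 'dances', 'horse', 'near', 'or', 'slow', 'soft', 'until')
Vocabulary size: 8

8


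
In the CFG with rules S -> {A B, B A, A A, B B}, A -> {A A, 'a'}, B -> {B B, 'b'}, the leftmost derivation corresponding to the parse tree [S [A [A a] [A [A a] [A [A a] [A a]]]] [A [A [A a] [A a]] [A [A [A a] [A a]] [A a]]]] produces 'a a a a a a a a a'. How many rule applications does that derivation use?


Every bracketed nonterminal node [X ...] in the tree is produced by exactly one rule application.
Reading the tree off as a leftmost derivation:
  Step 1: S  =>  A A   (applied S -> A A)
  Step 2: A A  =>  A A A   (applied A -> A A)
  Step 3: A A A  =>  a A A   (applied A -> a)
  Step 4: a A A  =>  a A A A   (applied A -> A A)
  Step 5: a A A A  =>  a a A A   (applied A -> a)
  Step 6: a a A A  =>  a a A A A   (applied A -> A A)
  Step 7: a a A A A  =>  a a a A A   (applied A -> a)
  Step 8: a a a A A  =>  a a a a A   (applied A -> a)
  Step 9: a a a a A  =>  a a a a A A   (applied A -> A A)
  Step 10: a a a a A A  =>  a a a a A A A   (applied A -> A A)
  Step 11: a a a a A A A  =>  a a a a a A A   (applied A -> a)
  Step 12: a a a a a A A  =>  a a a a a a A   (applied A -> a)
  Step 13: a a a a a a A  =>  a a a a a a A A   (applied A -> A A)
  Step 14: a a a a a a A A  =>  a a a a a a A A A   (applied A -> A A)
  Step 15: a a a a a a A A A  =>  a a a a a a a A A   (applied A -> a)
  Step 16: a a a a a a a A A  =>  a a a a a a a a A   (applied A -> a)
  Step 17: a a a a a a a a A  =>  a a a a a a a a a   (applied A -> a)
Final yield: a a a a a a a a a
Total rewrite steps: 17

17


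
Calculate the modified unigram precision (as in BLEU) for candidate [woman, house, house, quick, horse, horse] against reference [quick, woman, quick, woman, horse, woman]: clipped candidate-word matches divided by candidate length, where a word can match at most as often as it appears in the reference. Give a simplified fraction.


Reference word counts: {'horse': 1, 'quick': 2, 'woman': 3}
Checking each candidate word (with clipping):
  'woman' -> in reference (ref count 3, used 1/3) -> match (matches: 1)
  'house' -> not in reference -> no match (matches: 1)
  'house' -> not in reference -> no match (matches: 1)
  'quick' -> in reference (ref count 2, used 1/2) -> match (matches: 2)
  'horse' -> in reference (ref count 1, used 1/1) -> match (matches: 3)
  'horse' -> ref count 1 already used up (1/1) -> clipped, no match (matches: 3)
Clipped matches: 3, Candidate length: 6
Precision = 3/6 = 1/2

1/2


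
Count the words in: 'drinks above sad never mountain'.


Counting words by splitting on spaces:
  Word 1: 'drinks'
  Word 2: 'above'
  Word 3: 'sad'
  Word 4: 'never'
  Word 5: 'mountain'
Total words: 5

5


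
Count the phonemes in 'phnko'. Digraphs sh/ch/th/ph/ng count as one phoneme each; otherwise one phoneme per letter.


Parsing 'phnko' greedily, digraphs first:
  'ph' -> digraph (1 consonant phoneme) (phonemes so far: 1)
  'n' -> consonant phoneme (phonemes so far: 2)
  'k' -> consonant phoneme (phonemes so far: 3)
  'o' -> vowel phoneme (phonemes so far: 4)
Total phonemes: 4

4


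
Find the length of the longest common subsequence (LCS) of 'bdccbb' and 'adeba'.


DP table for LCS of 'bdccbb' and 'adeba':
       a  d  e  b  a
    0  0  0  0  0  0
  b 0  0  0  0  1  1
  d 0  0  1  1  1  1
  c 0  0  1  1  1  1
  c 0  0  1  1  1  1
  b 0  0  1  1  2  2
  b 0  0  1  1  2  2
LCS: 'db'
LCS length = 2

2


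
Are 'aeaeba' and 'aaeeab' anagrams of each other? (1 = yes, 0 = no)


Sort characters of 'aeaeba': 'aaabee'
Sort characters of 'aaeeab': 'aaabee'
Sorted forms match -> they ARE anagrams
Result: 1

1


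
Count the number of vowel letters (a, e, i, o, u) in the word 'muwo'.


Scanning each character of 'muwo':
  Position 1: 'm' -> consonant (running count: 0)
  Position 2: 'u' -> vowel (running count: 1)
  Position 3: 'w' -> consonant (running count: 1)
  Position 4: 'o' -> vowel (running count: 2)
Total vowels: 2

2


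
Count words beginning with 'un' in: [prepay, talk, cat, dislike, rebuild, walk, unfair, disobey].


Checking each word for prefix 'un':
  'prepay' -> no (count: 0)
  'talk' -> no (count: 0)
  'cat' -> no (count: 0)
  'dislike' -> no (count: 0)
  'rebuild' -> no (count: 0)
  'walk' -> no (count: 0)
  'unfair' -> YES, starts with 'un' (count: 1)
  'disobey' -> no (count: 1)
Total with prefix 'un': 1

1


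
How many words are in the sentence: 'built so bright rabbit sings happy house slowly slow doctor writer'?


Counting words by splitting on spaces:
  Word 1: 'built'
  Word 2: 'so'
  Word 3: 'bright'
  Word 4: 'rabbit'
  Word 5: 'sings'
  Word 6: 'happy'
  Word 7: 'house'
  Word 8: 'slowly'
  Word 9: 'slow'
  Word 10: 'doctor'
  Word 11: 'writer'
Total words: 11

11


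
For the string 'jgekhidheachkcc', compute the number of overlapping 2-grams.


String 'jgekhidheachkcc' has length L = 15.
Number of overlapping n-grams = L - n + 1
Substituting: 15 - 2 + 1 = 14

14


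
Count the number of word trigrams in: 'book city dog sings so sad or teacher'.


Word trigrams from [8] words:
  Trigram 1: (book city dog)
  Trigram 2: (city dog sings)
  Trigram 3: (dog sings so)
  Trigram 4: (sings so sad)
  Trigram 5: (so sad or)
  Trigram 6: (sad or teacher)
Total word trigrams: 8 - 2 = 6

6


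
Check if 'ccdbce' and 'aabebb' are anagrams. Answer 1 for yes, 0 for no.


Sort characters of 'ccdbce': 'bcccde'
Sort characters of 'aabebb': 'aabbbe'
Sorted forms differ -> they are NOT anagrams
Result: 0

0


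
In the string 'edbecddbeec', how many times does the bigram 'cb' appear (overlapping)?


Scanning 'edbecddbeec' for bigram 'cb':
  Position 0: 'ed' -> no
  Position 1: 'db' -> no
  Position 2: 'be' -> no
  Position 3: 'ec' -> no
  Position 4: 'cd' -> no
  Position 5: 'dd' -> no
  Position 6: 'db' -> no
  Position 7: 'be' -> no
  Position 8: 'ee' -> no
  Position 9: 'ec' -> no
Total matches: 0

0


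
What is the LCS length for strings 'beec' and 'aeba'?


DP table for LCS of 'beec' and 'aeba':
       a  e  b  a
    0  0  0  0  0
  b 0  0  0  1  1
  e 0  0  1  1  1
  e 0  0  1  1  1
  c 0  0  1  1  1
LCS: 'b'
LCS length = 1

1


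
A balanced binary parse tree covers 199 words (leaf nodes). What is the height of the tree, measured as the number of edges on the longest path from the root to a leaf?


In a balanced binary tree with n leaves the deepest leaf is ceil(log2(n)) edges below the root.
log2(199) = 7.6366
ceil(7.6366) = 8
height (edges) = 8

8


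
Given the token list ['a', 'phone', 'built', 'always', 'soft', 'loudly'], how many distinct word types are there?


Listing all tokens and tracking unique types:
  Token 1: 'a' -> NEW (unique so far: 1)
  Token 2: 'phone' -> NEW (unique so far: 2)
  Token 3: 'built' -> NEW (unique so far: 3)
  Token 4: 'always' -> NEW (unique so far: 4)
  Token 5: 'soft' -> NEW (unique so far: 5)
  Token 6: 'loudly' -> NEW (unique so far: 6)
Unique types: ('a', 'always', 'built', 'loudly', 'phone', 'soft')
Vocabulary size: 6

6


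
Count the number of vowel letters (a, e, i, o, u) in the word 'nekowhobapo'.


Scanning each character of 'nekowhobapo':
  Position 1: 'n' -> consonant (running count: 0)
  Position 2: 'e' -> vowel (running count: 1)
  Position 3: 'k' -> consonant (running count: 1)
  Position 4: 'o' -> vowel (running count: 2)
  Position 5: 'w' -> consonant (running count: 2)
  Position 6: 'h' -> consonant (running count: 2)
  Position 7: 'o' -> vowel (running count: 3)
  Position 8: 'b' -> consonant (running count: 3)
  Position 9: 'a' -> vowel (running count: 4)
  Position 10: 'p' -> consonant (running count: 4)
  Position 11: 'o' -> vowel (running count: 5)
Total vowels: 5

5


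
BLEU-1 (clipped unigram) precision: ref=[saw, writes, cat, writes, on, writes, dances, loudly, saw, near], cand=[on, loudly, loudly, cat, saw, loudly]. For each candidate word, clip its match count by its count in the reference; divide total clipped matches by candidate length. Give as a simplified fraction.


Reference word counts: {'cat': 1, 'dances': 1, 'loudly': 1, 'near': 1, 'on': 1, 'saw': 2, 'writes': 3}
Checking each candidate word (with clipping):
  'on' -> in reference (ref count 1, used 1/1) -> match (matches: 1)
  'loudly' -> in reference (ref count 1, used 1/1) -> match (matches: 2)
  'loudly' -> ref count 1 already used up (1/1) -> clipped, no match (matches: 2)
  'cat' -> in reference (ref count 1, used 1/1) -> match (matches: 3)
  'saw' -> in reference (ref count 2, used 1/2) -> match (matches: 4)
  'loudly' -> ref count 1 already used up (1/1) -> clipped, no match (matches: 4)
Clipped matches: 4, Candidate length: 6
Precision = 4/6 = 2/3

2/3


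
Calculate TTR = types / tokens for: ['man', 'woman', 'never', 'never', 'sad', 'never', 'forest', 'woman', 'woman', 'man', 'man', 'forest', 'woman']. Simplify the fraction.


Tokens: 13
Unique types: ('forest', 'man', 'never', 'sad', 'woman') = 5
TTR = 5/13
Already in lowest terms.

5/13


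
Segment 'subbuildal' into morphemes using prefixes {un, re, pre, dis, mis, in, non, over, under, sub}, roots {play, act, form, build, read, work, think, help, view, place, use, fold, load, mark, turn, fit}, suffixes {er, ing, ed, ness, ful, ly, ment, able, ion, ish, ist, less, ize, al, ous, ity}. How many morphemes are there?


Segmenting 'subbuildal' against the inventory:
  'sub' -> prefix (morpheme 1)
  'build' -> root (morpheme 2)
  'al' -> suffix (morpheme 3)
Total morphemes: 3

3


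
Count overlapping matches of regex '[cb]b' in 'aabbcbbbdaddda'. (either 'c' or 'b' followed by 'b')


Pattern: [cb]b means either 'c' or 'b' followed by 'b'.
Scanning 'aabbcbbbdaddda' position-by-position:
  Pos 0: window 'aa' -> no
  Pos 1: window 'ab' -> no
  Pos 2: window 'bb' -> MATCH
  Pos 3: window 'bc' -> no
  Pos 4: window 'cb' -> MATCH
  Pos 5: window 'bb' -> MATCH
  Pos 6: window 'bb' -> MATCH
  Pos 7: window 'bd' -> no
  Pos 8: window 'da' -> no
  Pos 9: window 'ad' -> no
  Pos 10: window 'dd' -> no
  Pos 11: window 'dd' -> no
  Pos 12: window 'da' -> no
  Pos 13: window 'a' -> no
Total matches: 4

4


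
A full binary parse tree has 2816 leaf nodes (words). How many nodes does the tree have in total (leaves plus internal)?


Leaf nodes (terminals): 2816
Internal nodes = n - 1 = 2816 - 1 = 2815
Total = leaves + internal = 2816 + 2815 = 5631

5631


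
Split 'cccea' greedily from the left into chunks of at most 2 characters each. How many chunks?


'cccea' has 5 characters.
Chunking with max size 2:
  Chunk 1: 'cc' (positions 0-1)
  Chunk 2: 'ce' (positions 2-3)
  Chunk 3: 'a' (positions 4-4)
Total chunks: ceil(5 / 2) = 3

3


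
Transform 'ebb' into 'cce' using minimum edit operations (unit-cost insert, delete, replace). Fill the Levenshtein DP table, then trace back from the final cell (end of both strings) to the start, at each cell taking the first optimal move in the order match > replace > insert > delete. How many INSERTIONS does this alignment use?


Edit distance = 3. Backtracking from cell (3, 3) with preference match > replace > insert > delete,
then listing the resulting alignment 'ebb' -> 'cce' left to right:
  Step 1: replace e->c
  Step 2: replace b->c
  Step 3: replace b->e
Total insertions: 0

0


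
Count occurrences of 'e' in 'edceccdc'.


Scanning 'edceccdc' for 'e':
  Position 0: 'e' -> MATCH (count: 1)
  Position 3: 'e' -> MATCH (count: 2)
Total occurrences of 'e': 2

2


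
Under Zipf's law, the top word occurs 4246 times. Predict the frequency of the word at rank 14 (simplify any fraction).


Zipf's law: freq(rank) = f1 / rank
f1 = 4246, rank = 14
freq = 4246 / 14
GCD(4246, 14) = 2
Simplified: 2123/7

2123/7


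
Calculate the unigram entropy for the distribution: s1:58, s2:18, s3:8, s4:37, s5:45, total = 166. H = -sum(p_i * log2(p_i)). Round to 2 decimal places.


Computing entropy H = -sum(p_i * log2(p_i)):
  s1: p = 58/166 = 0.3494, -p*log2(p) = 0.5301
  s2: p = 18/166 = 0.1084, -p*log2(p) = 0.3475
  s3: p = 8/166 = 0.0482, -p*log2(p) = 0.2108
  s4: p = 37/166 = 0.2229, -p*log2(p) = 0.4827
  s5: p = 45/166 = 0.2711, -p*log2(p) = 0.5105
H = sum of terms = 2.0816
Rounded to 2 decimals: 2.08

2.08


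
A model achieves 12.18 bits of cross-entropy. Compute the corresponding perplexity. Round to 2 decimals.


Perplexity formula: PP = 2^H
H = 12.18
PP = 2^12.18
Decompose: 2^12.18 = 2^12 * 2^0.18
2^12 = 4096, 2^0.18 ~ 1.1328839
PP ~ 4096 * 1.1328839 = 4640.2924544
Rounded to 2 decimals: 4640.29

4640.29


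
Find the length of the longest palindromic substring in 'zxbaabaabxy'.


Scanning 'zxbaabaabxy' for palindromic substrings.
Substring at positions 1-9: 'xbaabaabx'.
Check: reverse('xbaabaabx') = 'xbaabaabx' -> palindrome confirmed.
Neighbouring characters ('z' / 'y') break symmetry, so it cannot extend further.
No longer palindromic substring exists; longest length = 9

9


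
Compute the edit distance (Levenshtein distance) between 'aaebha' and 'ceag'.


Building DP table for s1='aaebha' (len 6) and s2='ceag' (len 4):
       c  e  a  g
    0  1  2  3  4
  a 1  1  2  2  3
  a 2  2  2  2  3
  e 3  3  2  3  3
  b 4  4  3  3  4
  h 5  5  4  4  4
  a 6  6  5  4  5
Edit distance = dp[6][4] = 5

5


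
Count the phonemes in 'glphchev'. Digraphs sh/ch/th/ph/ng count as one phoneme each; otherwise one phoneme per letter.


Parsing 'glphchev' greedily, digraphs first:
  'g' -> consonant phoneme (phonemes so far: 1)
  'l' -> consonant phoneme (phonemes so far: 2)
  'ph' -> digraph (1 consonant phoneme) (phonemes so far: 3)
  'ch' -> digraph (1 consonant phoneme) (phonemes so far: 4)
  'e' -> vowel phoneme (phonemes so far: 5)
  'v' -> consonant phoneme (phonemes so far: 6)
Total phonemes: 6

6


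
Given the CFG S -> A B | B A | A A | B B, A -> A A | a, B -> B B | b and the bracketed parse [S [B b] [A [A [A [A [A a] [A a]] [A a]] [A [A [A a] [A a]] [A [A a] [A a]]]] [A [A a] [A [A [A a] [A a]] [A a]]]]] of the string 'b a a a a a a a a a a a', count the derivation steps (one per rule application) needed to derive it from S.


Every bracketed nonterminal node [X ...] in the tree is produced by exactly one rule application.
Reading the tree off as a leftmost derivation:
  Step 1: S  =>  B A   (applied S -> B A)
  Step 2: B A  =>  b A   (applied B -> b)
  Step 3: b A  =>  b A A   (applied A -> A A)
  Step 4: b A A  =>  b A A A   (applied A -> A A)
  Step 5: b A A A  =>  b A A A A   (applied A -> A A)
  Step 6: b A A A A  =>  b A A A A A   (applied A -> A A)
  Step 7: b A A A A A  =>  b a A A A A   (applied A -> a)
  Step 8: b a A A A A  =>  b a a A A A   (applied A -> a)
  Step 9: b a a A A A  =>  b a a a A A   (applied A -> a)
  Step 10: b a a a A A  =>  b a a a A A A   (applied A -> A A)
  Step 11: b a a a A A A  =>  b a a a A A A A   (applied A -> A A)
  Step 12: b a a a A A A A  =>  b a a a a A A A   (applied A -> a)
  Step 13: b a a a a A A A  =>  b a a a a a A A   (applied A -> a)
  Step 14: b a a a a a A A  =>  b a a a a a A A A   (applied A -> A A)
  Step 15: b a a a a a A A A  =>  b a a a a a a A A   (applied A -> a)
  Step 16: b a a a a a a A A  =>  b a a a a a a a A   (applied A -> a)
  Step 17: b a a a a a a a A  =>  b a a a a a a a A A   (applied A -> A A)
  Step 18: b a a a a a a a A A  =>  b a a a a a a a a A   (applied A -> a)
  Step 19: b a a a a a a a a A  =>  b a a a a a a a a A A   (applied A -> A A)
  Step 20: b a a a a a a a a A A  =>  b a a a a a a a a A A A   (applied A -> A A)
  Step 21: b a a a a a a a a A A A  =>  b a a a a a a a a a A A   (applied A -> a)
  Step 22: b a a a a a a a a a A A  =>  b a a a a a a a a a a A   (applied A -> a)
  Step 23: b a a a a a a a a a a A  =>  b a a a a a a a a a a a   (applied A -> a)
Final yield: b a a a a a a a a a a a
Total rewrite steps: 23

23


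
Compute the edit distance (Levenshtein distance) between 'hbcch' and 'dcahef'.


Building DP table for s1='hbcch' (len 5) and s2='dcahef' (len 6):
       d  c  a  h  e  f
    0  1  2  3  4  5  6
  h 1  1  2  3  3  4  5
  b 2  2  2  3  4  4  5
  c 3  3  2  3  4  5  5
  c 4  4  3  3  4  5  6
  h 5  5  4  4  3  4  5
Edit distance = dp[5][6] = 5

5


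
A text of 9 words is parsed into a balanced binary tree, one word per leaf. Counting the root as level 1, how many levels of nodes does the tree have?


In a balanced binary tree with n leaves the deepest leaf is ceil(log2(n)) edges below the root,
so counting node levels inclusive of root and leaves gives ceil(log2(n)) + 1 levels.
log2(9) = 3.1699
ceil(3.1699) = 4
levels = 4 + 1 = 5

5


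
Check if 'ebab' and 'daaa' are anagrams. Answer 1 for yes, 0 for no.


Sort characters of 'ebab': 'abbe'
Sort characters of 'daaa': 'aaad'
Sorted forms differ -> they are NOT anagrams
Result: 0

0


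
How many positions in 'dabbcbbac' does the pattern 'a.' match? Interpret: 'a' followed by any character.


Pattern: a. means 'a' followed by any character.
Scanning 'dabbcbbac' position-by-position:
  Pos 0: window 'da' -> no
  Pos 1: window 'ab' -> MATCH
  Pos 2: window 'bb' -> no
  Pos 3: window 'bc' -> no
  Pos 4: window 'cb' -> no
  Pos 5: window 'bb' -> no
  Pos 6: window 'ba' -> no
  Pos 7: window 'ac' -> MATCH
  Pos 8: window 'c' -> no
Total matches: 2

2


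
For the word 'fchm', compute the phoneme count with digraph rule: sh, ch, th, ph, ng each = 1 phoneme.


Parsing 'fchm' greedily, digraphs first:
  'f' -> consonant phoneme (phonemes so far: 1)
  'ch' -> digraph (1 consonant phoneme) (phonemes so far: 2)
  'm' -> consonant phoneme (phonemes so far: 3)
Total phonemes: 3

3


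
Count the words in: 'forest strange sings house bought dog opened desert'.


Counting words by splitting on spaces:
  Word 1: 'forest'
  Word 2: 'strange'
  Word 3: 'sings'
  Word 4: 'house'
  Word 5: 'bought'
  Word 6: 'dog'
  Word 7: 'opened'
  Word 8: 'desert'
Total words: 8

8


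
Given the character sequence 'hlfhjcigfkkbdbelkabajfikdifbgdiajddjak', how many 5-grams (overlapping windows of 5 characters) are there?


String 'hlfhjcigfkkbdbelkabajfikdifbgdiajddjak' has length L = 38.
Number of overlapping n-grams = L - n + 1
Substituting: 38 - 5 + 1 = 34

34


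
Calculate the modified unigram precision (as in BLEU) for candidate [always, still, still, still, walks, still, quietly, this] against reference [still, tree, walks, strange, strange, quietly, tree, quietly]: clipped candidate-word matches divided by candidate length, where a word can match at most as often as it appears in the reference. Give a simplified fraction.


Reference word counts: {'quietly': 2, 'still': 1, 'strange': 2, 'tree': 2, 'walks': 1}
Checking each candidate word (with clipping):
  'always' -> not in reference -> no match (matches: 0)
  'still' -> in reference (ref count 1, used 1/1) -> match (matches: 1)
  'still' -> ref count 1 already used up (1/1) -> clipped, no match (matches: 1)
  'still' -> ref count 1 already used up (1/1) -> clipped, no match (matches: 1)
  'walks' -> in reference (ref count 1, used 1/1) -> match (matches: 2)
  'still' -> ref count 1 already used up (1/1) -> clipped, no match (matches: 2)
  'quietly' -> in reference (ref count 2, used 1/2) -> match (matches: 3)
  'this' -> not in reference -> no match (matches: 3)
Clipped matches: 3, Candidate length: 8
Precision = 3/8

3/8


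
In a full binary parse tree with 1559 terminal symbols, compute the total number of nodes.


Leaf nodes (terminals): 1559
Internal nodes = n - 1 = 1559 - 1 = 1558
Total = leaves + internal = 1559 + 1558 = 3117

3117


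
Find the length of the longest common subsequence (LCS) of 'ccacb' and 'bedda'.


DP table for LCS of 'ccacb' and 'bedda':
       b  e  d  d  a
    0  0  0  0  0  0
  c 0  0  0  0  0  0
  c 0  0  0  0  0  0
  a 0  0  0  0  0  1
  c 0  0  0  0  0  1
  b 0  1  1  1  1  1
LCS: 'a'
LCS length = 1

1


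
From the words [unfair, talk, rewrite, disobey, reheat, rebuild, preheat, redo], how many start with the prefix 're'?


Checking each word for prefix 're':
  'unfair' -> no (count: 0)
  'talk' -> no (count: 0)
  'rewrite' -> YES, starts with 're' (count: 1)
  'disobey' -> no (count: 1)
  'reheat' -> YES, starts with 're' (count: 2)
  'rebuild' -> YES, starts with 're' (count: 3)
  'preheat' -> no (count: 3)
  'redo' -> YES, starts with 're' (count: 4)
Total with prefix 're': 4

4
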